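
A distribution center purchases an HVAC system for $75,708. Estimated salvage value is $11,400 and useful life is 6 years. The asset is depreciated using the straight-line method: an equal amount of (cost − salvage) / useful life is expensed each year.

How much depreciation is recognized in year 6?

$10,718

Depreciable base = $75,708 − $11,400 = $64,308.
Annual expense = $64,308 / 6 = $10,718.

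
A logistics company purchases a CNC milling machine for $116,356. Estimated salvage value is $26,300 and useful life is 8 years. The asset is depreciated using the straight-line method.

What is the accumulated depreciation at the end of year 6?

Depreciable base = $116,356 − $26,300 = $90,056.
Annual expense = $90,056 / 8 = $11,257.
End of year 1: book value $105,099.
End of year 2: book value $93,842.
End of year 3: book value $82,585.
End of year 4: book value $71,328.
End of year 5: book value $60,071.
End of year 6: book value $48,814.
Accumulated through year 6 = $116,356 − $48,814 = $67,542.

$67,542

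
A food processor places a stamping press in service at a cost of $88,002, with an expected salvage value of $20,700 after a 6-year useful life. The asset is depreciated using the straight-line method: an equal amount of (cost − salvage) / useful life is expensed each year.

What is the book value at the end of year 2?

$65,568

Depreciable base = $88,002 − $20,700 = $67,302.
Annual expense = $67,302 / 6 = $11,217.
End of year 1: book value $76,785.
End of year 2: book value $65,568.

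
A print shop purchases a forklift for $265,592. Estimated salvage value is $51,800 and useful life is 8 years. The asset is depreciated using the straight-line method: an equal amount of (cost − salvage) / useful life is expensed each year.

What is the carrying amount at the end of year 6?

$105,248

Depreciable base = $265,592 − $51,800 = $213,792.
Annual expense = $213,792 / 8 = $26,724.
End of year 1: book value $238,868.
End of year 2: book value $212,144.
End of year 3: book value $185,420.
End of year 4: book value $158,696.
End of year 5: book value $131,972.
End of year 6: book value $105,248.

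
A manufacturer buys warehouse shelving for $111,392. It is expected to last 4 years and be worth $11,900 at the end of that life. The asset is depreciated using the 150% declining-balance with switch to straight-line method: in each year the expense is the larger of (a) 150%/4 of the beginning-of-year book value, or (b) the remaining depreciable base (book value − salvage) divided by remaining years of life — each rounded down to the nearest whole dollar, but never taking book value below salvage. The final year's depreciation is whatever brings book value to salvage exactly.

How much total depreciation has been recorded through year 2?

Depreciable base = $111,392 − $11,900 = $99,492.
Year 1: DB = ⌊$111,392 × 150%/4⌋ = $41,772; SL = ⌊$99,492/4⌋ = $24,873 → take DB $41,772. Book value $69,620.
Year 2: DB = ⌊$69,620 × 150%/4⌋ = $26,107; SL = ⌊$57,720/3⌋ = $19,240 → take DB $26,107. Book value $43,513.
Accumulated through year 2 = $111,392 − $43,513 = $67,879.

$67,879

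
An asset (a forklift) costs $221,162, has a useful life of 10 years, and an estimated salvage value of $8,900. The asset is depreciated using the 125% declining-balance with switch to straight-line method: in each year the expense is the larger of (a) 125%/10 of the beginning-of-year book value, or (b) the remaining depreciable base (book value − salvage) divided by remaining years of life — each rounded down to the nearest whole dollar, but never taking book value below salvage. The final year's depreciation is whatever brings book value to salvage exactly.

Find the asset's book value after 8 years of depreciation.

$48,690

Depreciable base = $221,162 − $8,900 = $212,262.
Year 1: DB = ⌊$221,162 × 125%/10⌋ = $27,645; SL = ⌊$212,262/10⌋ = $21,226 → take DB $27,645. Book value $193,517.
Year 2: DB = ⌊$193,517 × 125%/10⌋ = $24,189; SL = ⌊$184,617/9⌋ = $20,513 → take DB $24,189. Book value $169,328.
Year 3: DB = ⌊$169,328 × 125%/10⌋ = $21,166; SL = ⌊$160,428/8⌋ = $20,053 → take DB $21,166. Book value $148,162.
Year 4: DB = ⌊$148,162 × 125%/10⌋ = $18,520; SL = ⌊$139,262/7⌋ = $19,894 → take SL $19,894. Book value $128,268.
Year 5: DB = ⌊$128,268 × 125%/10⌋ = $16,033; SL = ⌊$119,368/6⌋ = $19,894 → take SL $19,894. Book value $108,374.
Year 6: DB = ⌊$108,374 × 125%/10⌋ = $13,546; SL = ⌊$99,474/5⌋ = $19,894 → take SL $19,894. Book value $88,480.
Year 7: DB = ⌊$88,480 × 125%/10⌋ = $11,060; SL = ⌊$79,580/4⌋ = $19,895 → take SL $19,895. Book value $68,585.
Year 8: DB = ⌊$68,585 × 125%/10⌋ = $8,573; SL = ⌊$59,685/3⌋ = $19,895 → take SL $19,895. Book value $48,690.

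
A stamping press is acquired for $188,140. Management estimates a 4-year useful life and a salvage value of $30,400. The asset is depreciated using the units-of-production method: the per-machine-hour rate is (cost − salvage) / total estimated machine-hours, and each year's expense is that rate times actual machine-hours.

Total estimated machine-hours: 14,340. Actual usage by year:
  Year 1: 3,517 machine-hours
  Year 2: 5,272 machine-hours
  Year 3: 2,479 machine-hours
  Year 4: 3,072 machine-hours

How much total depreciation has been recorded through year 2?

$96,679

Depreciable base = $188,140 − $30,400 = $157,740.
Rate = $157,740 / 14,340 machine-hours = $11 per machine-hour.
Year 1: 3,517 × $11 = $38,687. Book value $149,453.
Year 2: 5,272 × $11 = $57,992. Book value $91,461.
Accumulated through year 2 = $188,140 − $91,461 = $96,679.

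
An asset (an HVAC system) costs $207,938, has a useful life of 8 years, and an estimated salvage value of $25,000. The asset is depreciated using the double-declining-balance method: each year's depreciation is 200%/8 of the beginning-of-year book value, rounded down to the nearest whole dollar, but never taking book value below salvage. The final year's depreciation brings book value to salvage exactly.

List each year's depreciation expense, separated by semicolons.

Depreciable base = $207,938 − $25,000 = $182,938.
Year 1: ⌊$207,938 × 200%/8⌋ = $51,984. Book value $155,954.
Year 2: ⌊$155,954 × 200%/8⌋ = $38,988. Book value $116,966.
Year 3: ⌊$116,966 × 200%/8⌋ = $29,241. Book value $87,725.
Year 4: ⌊$87,725 × 200%/8⌋ = $21,931. Book value $65,794.
Year 5: ⌊$65,794 × 200%/8⌋ = $16,448. Book value $49,346.
Year 6: ⌊$49,346 × 200%/8⌋ = $12,336. Book value $37,010.
Year 7: ⌊$37,010 × 200%/8⌋ = $9,252. Book value $27,758.
Year 8 (final): $27,758 − $25,000 = $2,758. Book value $25,000.

$51,984; $38,988; $29,241; $21,931; $16,448; $12,336; $9,252; $2,758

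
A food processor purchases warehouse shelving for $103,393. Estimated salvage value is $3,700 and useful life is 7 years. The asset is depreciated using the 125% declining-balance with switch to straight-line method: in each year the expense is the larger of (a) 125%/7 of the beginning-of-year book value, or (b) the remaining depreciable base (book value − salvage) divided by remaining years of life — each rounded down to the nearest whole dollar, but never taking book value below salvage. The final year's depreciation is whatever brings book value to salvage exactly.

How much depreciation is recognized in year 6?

$13,213

Depreciable base = $103,393 − $3,700 = $99,693.
Year 1: DB = ⌊$103,393 × 125%/7⌋ = $18,463; SL = ⌊$99,693/7⌋ = $14,241 → take DB $18,463. Book value $84,930.
Year 2: DB = ⌊$84,930 × 125%/7⌋ = $15,166; SL = ⌊$81,230/6⌋ = $13,538 → take DB $15,166. Book value $69,764.
Year 3: DB = ⌊$69,764 × 125%/7⌋ = $12,457; SL = ⌊$66,064/5⌋ = $13,212 → take SL $13,212. Book value $56,552.
Year 4: DB = ⌊$56,552 × 125%/7⌋ = $10,098; SL = ⌊$52,852/4⌋ = $13,213 → take SL $13,213. Book value $43,339.
Year 5: DB = ⌊$43,339 × 125%/7⌋ = $7,739; SL = ⌊$39,639/3⌋ = $13,213 → take SL $13,213. Book value $30,126.
Year 6: DB = ⌊$30,126 × 125%/7⌋ = $5,379; SL = ⌊$26,426/2⌋ = $13,213 → take SL $13,213. Book value $16,913.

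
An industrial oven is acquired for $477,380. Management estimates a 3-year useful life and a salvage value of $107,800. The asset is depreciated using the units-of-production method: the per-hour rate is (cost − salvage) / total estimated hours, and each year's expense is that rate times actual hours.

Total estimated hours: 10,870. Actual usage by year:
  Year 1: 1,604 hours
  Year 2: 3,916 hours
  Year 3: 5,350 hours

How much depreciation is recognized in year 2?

$133,144

Depreciable base = $477,380 − $107,800 = $369,580.
Rate = $369,580 / 10,870 hours = $34 per hour.
Year 1: 1,604 × $34 = $54,536. Book value $422,844.
Year 2: 3,916 × $34 = $133,144. Book value $289,700.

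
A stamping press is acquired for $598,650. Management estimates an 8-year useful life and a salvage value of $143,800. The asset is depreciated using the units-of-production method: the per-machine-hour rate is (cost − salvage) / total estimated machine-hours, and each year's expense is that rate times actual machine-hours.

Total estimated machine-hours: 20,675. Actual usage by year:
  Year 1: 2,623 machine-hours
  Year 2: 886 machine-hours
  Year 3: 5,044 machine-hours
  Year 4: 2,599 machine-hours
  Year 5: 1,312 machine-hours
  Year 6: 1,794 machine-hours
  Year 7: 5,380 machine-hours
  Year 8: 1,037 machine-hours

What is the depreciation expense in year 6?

Depreciable base = $598,650 − $143,800 = $454,850.
Rate = $454,850 / 20,675 machine-hours = $22 per machine-hour.
Year 1: 2,623 × $22 = $57,706. Book value $540,944.
Year 2: 886 × $22 = $19,492. Book value $521,452.
Year 3: 5,044 × $22 = $110,968. Book value $410,484.
Year 4: 2,599 × $22 = $57,178. Book value $353,306.
Year 5: 1,312 × $22 = $28,864. Book value $324,442.
Year 6: 1,794 × $22 = $39,468. Book value $284,974.

$39,468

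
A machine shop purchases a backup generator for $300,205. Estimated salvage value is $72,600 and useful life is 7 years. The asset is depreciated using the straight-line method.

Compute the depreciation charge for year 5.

$32,515

Depreciable base = $300,205 − $72,600 = $227,605.
Annual expense = $227,605 / 7 = $32,515.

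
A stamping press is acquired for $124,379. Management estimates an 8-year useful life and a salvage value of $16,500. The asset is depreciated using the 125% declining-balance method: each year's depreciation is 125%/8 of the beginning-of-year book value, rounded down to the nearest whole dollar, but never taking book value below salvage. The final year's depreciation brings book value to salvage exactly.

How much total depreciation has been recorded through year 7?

Depreciable base = $124,379 − $16,500 = $107,879.
Year 1: ⌊$124,379 × 125%/8⌋ = $19,434. Book value $104,945.
Year 2: ⌊$104,945 × 125%/8⌋ = $16,397. Book value $88,548.
Year 3: ⌊$88,548 × 125%/8⌋ = $13,835. Book value $74,713.
Year 4: ⌊$74,713 × 125%/8⌋ = $11,673. Book value $63,040.
Year 5: ⌊$63,040 × 125%/8⌋ = $9,850. Book value $53,190.
Year 6: ⌊$53,190 × 125%/8⌋ = $8,310. Book value $44,880.
Year 7: ⌊$44,880 × 125%/8⌋ = $7,012. Book value $37,868.
Accumulated through year 7 = $124,379 − $37,868 = $86,511.

$86,511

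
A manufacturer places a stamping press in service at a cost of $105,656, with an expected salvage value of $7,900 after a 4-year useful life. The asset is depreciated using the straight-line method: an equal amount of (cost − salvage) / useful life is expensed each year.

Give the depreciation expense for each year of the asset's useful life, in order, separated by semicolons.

$24,439; $24,439; $24,439; $24,439

Depreciable base = $105,656 − $7,900 = $97,756.
Annual expense = $97,756 / 4 = $24,439.
End of year 1: book value $81,217.
End of year 2: book value $56,778.
End of year 3: book value $32,339.
End of year 4: book value $7,900.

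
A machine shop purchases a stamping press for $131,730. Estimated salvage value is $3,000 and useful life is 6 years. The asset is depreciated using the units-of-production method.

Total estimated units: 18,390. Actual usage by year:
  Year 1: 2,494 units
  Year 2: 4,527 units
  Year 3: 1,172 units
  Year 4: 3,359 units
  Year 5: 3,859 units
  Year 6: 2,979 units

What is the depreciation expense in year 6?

Depreciable base = $131,730 − $3,000 = $128,730.
Rate = $128,730 / 18,390 units = $7 per unit.
Year 1: 2,494 × $7 = $17,458. Book value $114,272.
Year 2: 4,527 × $7 = $31,689. Book value $82,583.
Year 3: 1,172 × $7 = $8,204. Book value $74,379.
Year 4: 3,359 × $7 = $23,513. Book value $50,866.
Year 5: 3,859 × $7 = $27,013. Book value $23,853.
Year 6: 2,979 × $7 = $20,853. Book value $3,000.

$20,853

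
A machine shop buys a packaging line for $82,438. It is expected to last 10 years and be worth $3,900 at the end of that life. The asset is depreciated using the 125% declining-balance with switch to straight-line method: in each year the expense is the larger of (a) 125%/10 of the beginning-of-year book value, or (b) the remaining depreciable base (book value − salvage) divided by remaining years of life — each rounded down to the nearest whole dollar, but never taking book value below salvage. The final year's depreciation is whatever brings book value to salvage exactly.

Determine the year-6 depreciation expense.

$7,333

Depreciable base = $82,438 − $3,900 = $78,538.
Year 1: DB = ⌊$82,438 × 125%/10⌋ = $10,304; SL = ⌊$78,538/10⌋ = $7,853 → take DB $10,304. Book value $72,134.
Year 2: DB = ⌊$72,134 × 125%/10⌋ = $9,016; SL = ⌊$68,234/9⌋ = $7,581 → take DB $9,016. Book value $63,118.
Year 3: DB = ⌊$63,118 × 125%/10⌋ = $7,889; SL = ⌊$59,218/8⌋ = $7,402 → take DB $7,889. Book value $55,229.
Year 4: DB = ⌊$55,229 × 125%/10⌋ = $6,903; SL = ⌊$51,329/7⌋ = $7,332 → take SL $7,332. Book value $47,897.
Year 5: DB = ⌊$47,897 × 125%/10⌋ = $5,987; SL = ⌊$43,997/6⌋ = $7,332 → take SL $7,332. Book value $40,565.
Year 6: DB = ⌊$40,565 × 125%/10⌋ = $5,070; SL = ⌊$36,665/5⌋ = $7,333 → take SL $7,333. Book value $33,232.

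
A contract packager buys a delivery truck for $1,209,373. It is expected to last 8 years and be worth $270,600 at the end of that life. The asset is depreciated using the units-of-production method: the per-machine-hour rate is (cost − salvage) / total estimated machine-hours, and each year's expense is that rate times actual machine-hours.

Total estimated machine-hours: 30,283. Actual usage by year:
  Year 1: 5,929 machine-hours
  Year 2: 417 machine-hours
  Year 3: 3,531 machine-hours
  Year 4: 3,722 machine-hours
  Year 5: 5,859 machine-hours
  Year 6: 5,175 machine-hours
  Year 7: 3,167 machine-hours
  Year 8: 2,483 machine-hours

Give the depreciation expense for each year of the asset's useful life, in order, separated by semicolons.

Depreciable base = $1,209,373 − $270,600 = $938,773.
Rate = $938,773 / 30,283 machine-hours = $31 per machine-hour.
Year 1: 5,929 × $31 = $183,799. Book value $1,025,574.
Year 2: 417 × $31 = $12,927. Book value $1,012,647.
Year 3: 3,531 × $31 = $109,461. Book value $903,186.
Year 4: 3,722 × $31 = $115,382. Book value $787,804.
Year 5: 5,859 × $31 = $181,629. Book value $606,175.
Year 6: 5,175 × $31 = $160,425. Book value $445,750.
Year 7: 3,167 × $31 = $98,177. Book value $347,573.
Year 8: 2,483 × $31 = $76,973. Book value $270,600.

$183,799; $12,927; $109,461; $115,382; $181,629; $160,425; $98,177; $76,973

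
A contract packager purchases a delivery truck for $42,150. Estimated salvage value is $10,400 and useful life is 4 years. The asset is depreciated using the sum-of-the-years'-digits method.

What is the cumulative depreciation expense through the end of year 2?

$22,225

Depreciable base = $42,150 − $10,400 = $31,750.
Sum of the years' digits = 4+3+2+1 = 10.
Year 1: $31,750 × 4/10 = $12,700. Book value $29,450.
Year 2: $31,750 × 3/10 = $9,525. Book value $19,925.
Accumulated through year 2 = $42,150 − $19,925 = $22,225.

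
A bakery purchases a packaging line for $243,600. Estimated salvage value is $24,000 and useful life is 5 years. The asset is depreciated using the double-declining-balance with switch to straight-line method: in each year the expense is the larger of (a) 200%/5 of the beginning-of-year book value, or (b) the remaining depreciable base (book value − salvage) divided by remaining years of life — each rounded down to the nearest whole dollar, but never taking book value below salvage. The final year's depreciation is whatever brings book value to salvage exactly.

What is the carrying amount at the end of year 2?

Depreciable base = $243,600 − $24,000 = $219,600.
Year 1: DB = ⌊$243,600 × 200%/5⌋ = $97,440; SL = ⌊$219,600/5⌋ = $43,920 → take DB $97,440. Book value $146,160.
Year 2: DB = ⌊$146,160 × 200%/5⌋ = $58,464; SL = ⌊$122,160/4⌋ = $30,540 → take DB $58,464. Book value $87,696.

$87,696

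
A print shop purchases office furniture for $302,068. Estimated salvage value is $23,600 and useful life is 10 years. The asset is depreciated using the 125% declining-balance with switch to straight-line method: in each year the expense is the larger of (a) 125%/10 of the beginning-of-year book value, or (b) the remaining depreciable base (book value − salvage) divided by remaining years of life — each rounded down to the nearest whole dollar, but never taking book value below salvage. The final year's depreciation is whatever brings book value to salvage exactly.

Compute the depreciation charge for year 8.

Depreciable base = $302,068 − $23,600 = $278,468.
Year 1: DB = ⌊$302,068 × 125%/10⌋ = $37,758; SL = ⌊$278,468/10⌋ = $27,846 → take DB $37,758. Book value $264,310.
Year 2: DB = ⌊$264,310 × 125%/10⌋ = $33,038; SL = ⌊$240,710/9⌋ = $26,745 → take DB $33,038. Book value $231,272.
Year 3: DB = ⌊$231,272 × 125%/10⌋ = $28,909; SL = ⌊$207,672/8⌋ = $25,959 → take DB $28,909. Book value $202,363.
Year 4: DB = ⌊$202,363 × 125%/10⌋ = $25,295; SL = ⌊$178,763/7⌋ = $25,537 → take SL $25,537. Book value $176,826.
Year 5: DB = ⌊$176,826 × 125%/10⌋ = $22,103; SL = ⌊$153,226/6⌋ = $25,537 → take SL $25,537. Book value $151,289.
Year 6: DB = ⌊$151,289 × 125%/10⌋ = $18,911; SL = ⌊$127,689/5⌋ = $25,537 → take SL $25,537. Book value $125,752.
Year 7: DB = ⌊$125,752 × 125%/10⌋ = $15,719; SL = ⌊$102,152/4⌋ = $25,538 → take SL $25,538. Book value $100,214.
Year 8: DB = ⌊$100,214 × 125%/10⌋ = $12,526; SL = ⌊$76,614/3⌋ = $25,538 → take SL $25,538. Book value $74,676.

$25,538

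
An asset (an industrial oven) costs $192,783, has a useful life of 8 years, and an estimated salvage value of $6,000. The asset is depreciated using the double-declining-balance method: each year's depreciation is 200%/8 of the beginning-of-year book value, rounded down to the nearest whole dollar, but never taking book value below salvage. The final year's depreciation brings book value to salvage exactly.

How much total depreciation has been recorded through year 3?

$111,452

Depreciable base = $192,783 − $6,000 = $186,783.
Year 1: ⌊$192,783 × 200%/8⌋ = $48,195. Book value $144,588.
Year 2: ⌊$144,588 × 200%/8⌋ = $36,147. Book value $108,441.
Year 3: ⌊$108,441 × 200%/8⌋ = $27,110. Book value $81,331.
Accumulated through year 3 = $192,783 − $81,331 = $111,452.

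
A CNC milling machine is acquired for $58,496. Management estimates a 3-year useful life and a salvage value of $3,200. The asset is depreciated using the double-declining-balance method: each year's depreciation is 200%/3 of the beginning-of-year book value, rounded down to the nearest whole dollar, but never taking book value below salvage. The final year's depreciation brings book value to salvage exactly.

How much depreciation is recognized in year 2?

Depreciable base = $58,496 − $3,200 = $55,296.
Year 1: ⌊$58,496 × 200%/3⌋ = $38,997. Book value $19,499.
Year 2: ⌊$19,499 × 200%/3⌋ = $12,999. Book value $6,500.

$12,999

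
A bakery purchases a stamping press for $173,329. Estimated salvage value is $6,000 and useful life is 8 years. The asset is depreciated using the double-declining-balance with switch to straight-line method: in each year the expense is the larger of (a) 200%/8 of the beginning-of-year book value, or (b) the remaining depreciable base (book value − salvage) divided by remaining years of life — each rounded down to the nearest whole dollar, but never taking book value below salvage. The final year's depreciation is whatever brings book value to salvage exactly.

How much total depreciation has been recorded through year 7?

$155,618

Depreciable base = $173,329 − $6,000 = $167,329.
Year 1: DB = ⌊$173,329 × 200%/8⌋ = $43,332; SL = ⌊$167,329/8⌋ = $20,916 → take DB $43,332. Book value $129,997.
Year 2: DB = ⌊$129,997 × 200%/8⌋ = $32,499; SL = ⌊$123,997/7⌋ = $17,713 → take DB $32,499. Book value $97,498.
Year 3: DB = ⌊$97,498 × 200%/8⌋ = $24,374; SL = ⌊$91,498/6⌋ = $15,249 → take DB $24,374. Book value $73,124.
Year 4: DB = ⌊$73,124 × 200%/8⌋ = $18,281; SL = ⌊$67,124/5⌋ = $13,424 → take DB $18,281. Book value $54,843.
Year 5: DB = ⌊$54,843 × 200%/8⌋ = $13,710; SL = ⌊$48,843/4⌋ = $12,210 → take DB $13,710. Book value $41,133.
Year 6: DB = ⌊$41,133 × 200%/8⌋ = $10,283; SL = ⌊$35,133/3⌋ = $11,711 → take SL $11,711. Book value $29,422.
Year 7: DB = ⌊$29,422 × 200%/8⌋ = $7,355; SL = ⌊$23,422/2⌋ = $11,711 → take SL $11,711. Book value $17,711.
Accumulated through year 7 = $173,329 − $17,711 = $155,618.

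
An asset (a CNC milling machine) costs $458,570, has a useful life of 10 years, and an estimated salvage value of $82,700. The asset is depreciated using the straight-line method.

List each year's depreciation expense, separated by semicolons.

$37,587; $37,587; $37,587; $37,587; $37,587; $37,587; $37,587; $37,587; $37,587; $37,587

Depreciable base = $458,570 − $82,700 = $375,870.
Annual expense = $375,870 / 10 = $37,587.
End of year 1: book value $420,983.
End of year 2: book value $383,396.
End of year 3: book value $345,809.
End of year 4: book value $308,222.
End of year 5: book value $270,635.
End of year 6: book value $233,048.
End of year 7: book value $195,461.
End of year 8: book value $157,874.
End of year 9: book value $120,287.
End of year 10: book value $82,700.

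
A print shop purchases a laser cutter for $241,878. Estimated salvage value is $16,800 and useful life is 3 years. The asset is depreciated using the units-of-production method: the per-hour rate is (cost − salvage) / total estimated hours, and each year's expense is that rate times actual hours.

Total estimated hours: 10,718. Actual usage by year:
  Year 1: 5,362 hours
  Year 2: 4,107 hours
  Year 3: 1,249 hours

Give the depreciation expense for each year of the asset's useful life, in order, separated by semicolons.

Depreciable base = $241,878 − $16,800 = $225,078.
Rate = $225,078 / 10,718 hours = $21 per hour.
Year 1: 5,362 × $21 = $112,602. Book value $129,276.
Year 2: 4,107 × $21 = $86,247. Book value $43,029.
Year 3: 1,249 × $21 = $26,229. Book value $16,800.

$112,602; $86,247; $26,229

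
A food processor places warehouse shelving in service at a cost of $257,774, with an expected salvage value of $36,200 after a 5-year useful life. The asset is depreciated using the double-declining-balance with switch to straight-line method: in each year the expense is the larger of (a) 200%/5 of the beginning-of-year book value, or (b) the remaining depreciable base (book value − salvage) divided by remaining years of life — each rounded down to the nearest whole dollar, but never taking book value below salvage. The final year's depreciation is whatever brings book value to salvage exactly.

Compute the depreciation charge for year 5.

Depreciable base = $257,774 − $36,200 = $221,574.
Year 1: DB = ⌊$257,774 × 200%/5⌋ = $103,109; SL = ⌊$221,574/5⌋ = $44,314 → take DB $103,109. Book value $154,665.
Year 2: DB = ⌊$154,665 × 200%/5⌋ = $61,866; SL = ⌊$118,465/4⌋ = $29,616 → take DB $61,866. Book value $92,799.
Year 3: DB = ⌊$92,799 × 200%/5⌋ = $37,119; SL = ⌊$56,599/3⌋ = $18,866 → take DB $37,119. Book value $55,680.
Year 4: DB = ⌊$55,680 × 200%/5⌋ = $22,272; SL = ⌊$19,480/2⌋ = $9,740 → take DB $22,272, capped at $19,480. Book value $36,200.
Year 5 (final): $36,200 − $36,200 = $0. Book value $36,200.

$0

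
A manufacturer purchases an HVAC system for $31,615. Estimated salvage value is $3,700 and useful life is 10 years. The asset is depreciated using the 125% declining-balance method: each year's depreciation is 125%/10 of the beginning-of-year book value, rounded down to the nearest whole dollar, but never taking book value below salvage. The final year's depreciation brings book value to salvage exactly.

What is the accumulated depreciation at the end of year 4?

Depreciable base = $31,615 − $3,700 = $27,915.
Year 1: ⌊$31,615 × 125%/10⌋ = $3,951. Book value $27,664.
Year 2: ⌊$27,664 × 125%/10⌋ = $3,458. Book value $24,206.
Year 3: ⌊$24,206 × 125%/10⌋ = $3,025. Book value $21,181.
Year 4: ⌊$21,181 × 125%/10⌋ = $2,647. Book value $18,534.
Accumulated through year 4 = $31,615 − $18,534 = $13,081.

$13,081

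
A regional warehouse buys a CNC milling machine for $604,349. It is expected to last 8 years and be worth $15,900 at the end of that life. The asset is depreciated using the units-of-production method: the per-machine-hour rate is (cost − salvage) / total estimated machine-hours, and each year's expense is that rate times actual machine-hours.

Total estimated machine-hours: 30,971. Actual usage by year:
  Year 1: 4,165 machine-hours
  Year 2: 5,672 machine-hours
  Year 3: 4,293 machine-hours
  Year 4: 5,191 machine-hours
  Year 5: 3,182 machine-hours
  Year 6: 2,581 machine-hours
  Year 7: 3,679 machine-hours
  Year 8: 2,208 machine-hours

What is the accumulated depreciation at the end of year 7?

Depreciable base = $604,349 − $15,900 = $588,449.
Rate = $588,449 / 30,971 machine-hours = $19 per machine-hour.
Year 1: 4,165 × $19 = $79,135. Book value $525,214.
Year 2: 5,672 × $19 = $107,768. Book value $417,446.
Year 3: 4,293 × $19 = $81,567. Book value $335,879.
Year 4: 5,191 × $19 = $98,629. Book value $237,250.
Year 5: 3,182 × $19 = $60,458. Book value $176,792.
Year 6: 2,581 × $19 = $49,039. Book value $127,753.
Year 7: 3,679 × $19 = $69,901. Book value $57,852.
Accumulated through year 7 = $604,349 − $57,852 = $546,497.

$546,497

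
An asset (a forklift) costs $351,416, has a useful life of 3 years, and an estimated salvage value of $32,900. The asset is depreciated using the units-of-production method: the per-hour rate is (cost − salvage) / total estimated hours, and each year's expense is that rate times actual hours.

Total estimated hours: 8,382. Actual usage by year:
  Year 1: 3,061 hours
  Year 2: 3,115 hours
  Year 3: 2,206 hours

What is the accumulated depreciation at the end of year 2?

Depreciable base = $351,416 − $32,900 = $318,516.
Rate = $318,516 / 8,382 hours = $38 per hour.
Year 1: 3,061 × $38 = $116,318. Book value $235,098.
Year 2: 3,115 × $38 = $118,370. Book value $116,728.
Accumulated through year 2 = $351,416 − $116,728 = $234,688.

$234,688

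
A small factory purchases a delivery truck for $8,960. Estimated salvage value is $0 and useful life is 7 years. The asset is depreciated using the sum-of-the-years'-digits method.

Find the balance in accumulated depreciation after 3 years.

Depreciable base = $8,960 − $0 = $8,960.
Sum of the years' digits = 7+6+5+4+3+2+1 = 28.
Year 1: $8,960 × 7/28 = $2,240. Book value $6,720.
Year 2: $8,960 × 6/28 = $1,920. Book value $4,800.
Year 3: $8,960 × 5/28 = $1,600. Book value $3,200.
Accumulated through year 3 = $8,960 − $3,200 = $5,760.

$5,760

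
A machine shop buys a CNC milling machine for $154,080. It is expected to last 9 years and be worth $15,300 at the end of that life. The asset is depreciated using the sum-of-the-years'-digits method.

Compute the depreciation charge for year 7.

$9,252

Depreciable base = $154,080 − $15,300 = $138,780.
Sum of the years' digits = 9+8+7+6+5+4+3+2+1 = 45.
Year 1: $138,780 × 9/45 = $27,756. Book value $126,324.
Year 2: $138,780 × 8/45 = $24,672. Book value $101,652.
Year 3: $138,780 × 7/45 = $21,588. Book value $80,064.
Year 4: $138,780 × 6/45 = $18,504. Book value $61,560.
Year 5: $138,780 × 5/45 = $15,420. Book value $46,140.
Year 6: $138,780 × 4/45 = $12,336. Book value $33,804.
Year 7: $138,780 × 3/45 = $9,252. Book value $24,552.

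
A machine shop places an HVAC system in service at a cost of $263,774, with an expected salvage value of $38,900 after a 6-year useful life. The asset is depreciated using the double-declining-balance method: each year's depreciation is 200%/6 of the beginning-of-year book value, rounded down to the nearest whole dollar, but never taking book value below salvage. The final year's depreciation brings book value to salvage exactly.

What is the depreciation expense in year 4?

$26,052

Depreciable base = $263,774 − $38,900 = $224,874.
Year 1: ⌊$263,774 × 200%/6⌋ = $87,924. Book value $175,850.
Year 2: ⌊$175,850 × 200%/6⌋ = $58,616. Book value $117,234.
Year 3: ⌊$117,234 × 200%/6⌋ = $39,078. Book value $78,156.
Year 4: ⌊$78,156 × 200%/6⌋ = $26,052. Book value $52,104.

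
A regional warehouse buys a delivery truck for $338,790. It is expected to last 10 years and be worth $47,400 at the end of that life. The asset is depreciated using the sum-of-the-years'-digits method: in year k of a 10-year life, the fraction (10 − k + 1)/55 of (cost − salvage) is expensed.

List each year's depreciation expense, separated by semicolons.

$52,980; $47,682; $42,384; $37,086; $31,788; $26,490; $21,192; $15,894; $10,596; $5,298

Depreciable base = $338,790 − $47,400 = $291,390.
Sum of the years' digits = 10+9+8+7+6+5+4+3+2+1 = 55.
Year 1: $291,390 × 10/55 = $52,980. Book value $285,810.
Year 2: $291,390 × 9/55 = $47,682. Book value $238,128.
Year 3: $291,390 × 8/55 = $42,384. Book value $195,744.
Year 4: $291,390 × 7/55 = $37,086. Book value $158,658.
Year 5: $291,390 × 6/55 = $31,788. Book value $126,870.
Year 6: $291,390 × 5/55 = $26,490. Book value $100,380.
Year 7: $291,390 × 4/55 = $21,192. Book value $79,188.
Year 8: $291,390 × 3/55 = $15,894. Book value $63,294.
Year 9: $291,390 × 2/55 = $10,596. Book value $52,698.
Year 10: $291,390 × 1/55 = $5,298. Book value $47,400.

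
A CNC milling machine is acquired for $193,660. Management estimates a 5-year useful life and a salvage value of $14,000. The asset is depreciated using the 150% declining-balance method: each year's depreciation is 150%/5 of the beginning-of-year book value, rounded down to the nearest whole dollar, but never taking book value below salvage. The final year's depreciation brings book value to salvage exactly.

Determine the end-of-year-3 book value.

Depreciable base = $193,660 − $14,000 = $179,660.
Year 1: ⌊$193,660 × 150%/5⌋ = $58,098. Book value $135,562.
Year 2: ⌊$135,562 × 150%/5⌋ = $40,668. Book value $94,894.
Year 3: ⌊$94,894 × 150%/5⌋ = $28,468. Book value $66,426.

$66,426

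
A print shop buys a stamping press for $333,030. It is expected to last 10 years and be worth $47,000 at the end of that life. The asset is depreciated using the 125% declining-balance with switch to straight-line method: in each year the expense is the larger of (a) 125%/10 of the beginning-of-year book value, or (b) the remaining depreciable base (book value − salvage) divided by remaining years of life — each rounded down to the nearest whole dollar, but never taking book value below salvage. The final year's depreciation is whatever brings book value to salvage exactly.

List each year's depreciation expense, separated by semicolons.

$41,628; $36,425; $31,872; $27,888; $24,702; $24,703; $24,703; $24,703; $24,703; $24,703

Depreciable base = $333,030 − $47,000 = $286,030.
Year 1: DB = ⌊$333,030 × 125%/10⌋ = $41,628; SL = ⌊$286,030/10⌋ = $28,603 → take DB $41,628. Book value $291,402.
Year 2: DB = ⌊$291,402 × 125%/10⌋ = $36,425; SL = ⌊$244,402/9⌋ = $27,155 → take DB $36,425. Book value $254,977.
Year 3: DB = ⌊$254,977 × 125%/10⌋ = $31,872; SL = ⌊$207,977/8⌋ = $25,997 → take DB $31,872. Book value $223,105.
Year 4: DB = ⌊$223,105 × 125%/10⌋ = $27,888; SL = ⌊$176,105/7⌋ = $25,157 → take DB $27,888. Book value $195,217.
Year 5: DB = ⌊$195,217 × 125%/10⌋ = $24,402; SL = ⌊$148,217/6⌋ = $24,702 → take SL $24,702. Book value $170,515.
Year 6: DB = ⌊$170,515 × 125%/10⌋ = $21,314; SL = ⌊$123,515/5⌋ = $24,703 → take SL $24,703. Book value $145,812.
Year 7: DB = ⌊$145,812 × 125%/10⌋ = $18,226; SL = ⌊$98,812/4⌋ = $24,703 → take SL $24,703. Book value $121,109.
Year 8: DB = ⌊$121,109 × 125%/10⌋ = $15,138; SL = ⌊$74,109/3⌋ = $24,703 → take SL $24,703. Book value $96,406.
Year 9: DB = ⌊$96,406 × 125%/10⌋ = $12,050; SL = ⌊$49,406/2⌋ = $24,703 → take SL $24,703. Book value $71,703.
Year 10 (final): $71,703 − $47,000 = $24,703. Book value $47,000.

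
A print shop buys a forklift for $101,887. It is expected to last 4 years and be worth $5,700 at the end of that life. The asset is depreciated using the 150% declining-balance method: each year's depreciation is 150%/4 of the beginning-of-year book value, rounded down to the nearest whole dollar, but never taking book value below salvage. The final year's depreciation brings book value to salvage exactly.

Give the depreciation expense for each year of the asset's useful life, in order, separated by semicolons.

$38,207; $23,880; $14,925; $19,175

Depreciable base = $101,887 − $5,700 = $96,187.
Year 1: ⌊$101,887 × 150%/4⌋ = $38,207. Book value $63,680.
Year 2: ⌊$63,680 × 150%/4⌋ = $23,880. Book value $39,800.
Year 3: ⌊$39,800 × 150%/4⌋ = $14,925. Book value $24,875.
Year 4 (final): $24,875 − $5,700 = $19,175. Book value $5,700.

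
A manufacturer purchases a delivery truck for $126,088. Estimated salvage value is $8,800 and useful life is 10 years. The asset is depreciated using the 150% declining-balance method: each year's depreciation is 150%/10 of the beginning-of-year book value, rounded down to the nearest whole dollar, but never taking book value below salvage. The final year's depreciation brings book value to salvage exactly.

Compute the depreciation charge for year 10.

$20,406

Depreciable base = $126,088 − $8,800 = $117,288.
Year 1: ⌊$126,088 × 150%/10⌋ = $18,913. Book value $107,175.
Year 2: ⌊$107,175 × 150%/10⌋ = $16,076. Book value $91,099.
Year 3: ⌊$91,099 × 150%/10⌋ = $13,664. Book value $77,435.
Year 4: ⌊$77,435 × 150%/10⌋ = $11,615. Book value $65,820.
Year 5: ⌊$65,820 × 150%/10⌋ = $9,873. Book value $55,947.
Year 6: ⌊$55,947 × 150%/10⌋ = $8,392. Book value $47,555.
Year 7: ⌊$47,555 × 150%/10⌋ = $7,133. Book value $40,422.
Year 8: ⌊$40,422 × 150%/10⌋ = $6,063. Book value $34,359.
Year 9: ⌊$34,359 × 150%/10⌋ = $5,153. Book value $29,206.
Year 10 (final): $29,206 − $8,800 = $20,406. Book value $8,800.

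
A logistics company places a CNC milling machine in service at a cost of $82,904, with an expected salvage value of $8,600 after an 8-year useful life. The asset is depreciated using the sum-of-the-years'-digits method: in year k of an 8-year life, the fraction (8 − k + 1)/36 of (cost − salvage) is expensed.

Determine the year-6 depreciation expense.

Depreciable base = $82,904 − $8,600 = $74,304.
Sum of the years' digits = 8+7+6+5+4+3+2+1 = 36.
Year 1: $74,304 × 8/36 = $16,512. Book value $66,392.
Year 2: $74,304 × 7/36 = $14,448. Book value $51,944.
Year 3: $74,304 × 6/36 = $12,384. Book value $39,560.
Year 4: $74,304 × 5/36 = $10,320. Book value $29,240.
Year 5: $74,304 × 4/36 = $8,256. Book value $20,984.
Year 6: $74,304 × 3/36 = $6,192. Book value $14,792.

$6,192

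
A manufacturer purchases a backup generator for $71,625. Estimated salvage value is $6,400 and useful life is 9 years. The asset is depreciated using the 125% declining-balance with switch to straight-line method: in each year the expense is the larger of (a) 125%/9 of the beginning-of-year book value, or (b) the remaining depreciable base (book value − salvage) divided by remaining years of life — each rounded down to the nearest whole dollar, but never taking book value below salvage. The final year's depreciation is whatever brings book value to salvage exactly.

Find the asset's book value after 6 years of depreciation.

Depreciable base = $71,625 − $6,400 = $65,225.
Year 1: DB = ⌊$71,625 × 125%/9⌋ = $9,947; SL = ⌊$65,225/9⌋ = $7,247 → take DB $9,947. Book value $61,678.
Year 2: DB = ⌊$61,678 × 125%/9⌋ = $8,566; SL = ⌊$55,278/8⌋ = $6,909 → take DB $8,566. Book value $53,112.
Year 3: DB = ⌊$53,112 × 125%/9⌋ = $7,376; SL = ⌊$46,712/7⌋ = $6,673 → take DB $7,376. Book value $45,736.
Year 4: DB = ⌊$45,736 × 125%/9⌋ = $6,352; SL = ⌊$39,336/6⌋ = $6,556 → take SL $6,556. Book value $39,180.
Year 5: DB = ⌊$39,180 × 125%/9⌋ = $5,441; SL = ⌊$32,780/5⌋ = $6,556 → take SL $6,556. Book value $32,624.
Year 6: DB = ⌊$32,624 × 125%/9⌋ = $4,531; SL = ⌊$26,224/4⌋ = $6,556 → take SL $6,556. Book value $26,068.

$26,068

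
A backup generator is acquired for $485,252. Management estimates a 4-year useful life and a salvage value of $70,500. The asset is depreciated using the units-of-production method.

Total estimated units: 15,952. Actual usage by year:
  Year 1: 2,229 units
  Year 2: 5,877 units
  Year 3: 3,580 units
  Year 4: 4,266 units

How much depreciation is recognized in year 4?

Depreciable base = $485,252 − $70,500 = $414,752.
Rate = $414,752 / 15,952 units = $26 per unit.
Year 1: 2,229 × $26 = $57,954. Book value $427,298.
Year 2: 5,877 × $26 = $152,802. Book value $274,496.
Year 3: 3,580 × $26 = $93,080. Book value $181,416.
Year 4: 4,266 × $26 = $110,916. Book value $70,500.

$110,916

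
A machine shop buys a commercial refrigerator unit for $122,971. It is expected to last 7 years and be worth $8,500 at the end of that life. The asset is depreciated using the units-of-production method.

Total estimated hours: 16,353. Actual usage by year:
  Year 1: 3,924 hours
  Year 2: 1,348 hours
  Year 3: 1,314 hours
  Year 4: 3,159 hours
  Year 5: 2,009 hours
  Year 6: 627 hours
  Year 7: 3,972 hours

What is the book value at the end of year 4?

$54,756

Depreciable base = $122,971 − $8,500 = $114,471.
Rate = $114,471 / 16,353 hours = $7 per hour.
Year 1: 3,924 × $7 = $27,468. Book value $95,503.
Year 2: 1,348 × $7 = $9,436. Book value $86,067.
Year 3: 1,314 × $7 = $9,198. Book value $76,869.
Year 4: 3,159 × $7 = $22,113. Book value $54,756.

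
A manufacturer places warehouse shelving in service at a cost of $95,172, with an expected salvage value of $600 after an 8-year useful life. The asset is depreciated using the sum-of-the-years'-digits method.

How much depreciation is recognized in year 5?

Depreciable base = $95,172 − $600 = $94,572.
Sum of the years' digits = 8+7+6+5+4+3+2+1 = 36.
Year 1: $94,572 × 8/36 = $21,016. Book value $74,156.
Year 2: $94,572 × 7/36 = $18,389. Book value $55,767.
Year 3: $94,572 × 6/36 = $15,762. Book value $40,005.
Year 4: $94,572 × 5/36 = $13,135. Book value $26,870.
Year 5: $94,572 × 4/36 = $10,508. Book value $16,362.

$10,508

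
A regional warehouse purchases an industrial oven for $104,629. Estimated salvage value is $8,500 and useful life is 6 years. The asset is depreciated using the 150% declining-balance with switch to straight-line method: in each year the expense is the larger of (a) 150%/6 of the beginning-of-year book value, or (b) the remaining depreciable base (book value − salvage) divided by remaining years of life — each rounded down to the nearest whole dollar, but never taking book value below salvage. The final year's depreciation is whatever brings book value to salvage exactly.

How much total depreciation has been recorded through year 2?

Depreciable base = $104,629 − $8,500 = $96,129.
Year 1: DB = ⌊$104,629 × 150%/6⌋ = $26,157; SL = ⌊$96,129/6⌋ = $16,021 → take DB $26,157. Book value $78,472.
Year 2: DB = ⌊$78,472 × 150%/6⌋ = $19,618; SL = ⌊$69,972/5⌋ = $13,994 → take DB $19,618. Book value $58,854.
Accumulated through year 2 = $104,629 − $58,854 = $45,775.

$45,775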